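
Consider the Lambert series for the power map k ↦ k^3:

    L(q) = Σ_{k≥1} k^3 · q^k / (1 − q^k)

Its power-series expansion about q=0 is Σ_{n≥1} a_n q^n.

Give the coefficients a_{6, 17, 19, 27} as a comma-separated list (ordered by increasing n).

d|6:{1,2,3,6}  Σf=1+8+27+216=252
n=17: 1·17 17·1  f→[1+4913]=4914
[q^19] f(1)=1,f(19)=6859 ⇒ 6860
q^27  k|27↦f(k): 27:19683 9:729 3:27 1:1  a_27=20440

252, 4914, 6860, 20440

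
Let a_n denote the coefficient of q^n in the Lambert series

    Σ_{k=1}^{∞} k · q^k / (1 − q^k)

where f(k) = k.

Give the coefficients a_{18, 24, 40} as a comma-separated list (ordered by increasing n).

n=18: 1·18 2·9 3·6 6·3 9·2 18·1  f→[1+2+3+6+9+18]=39
q^24  k|24↦f(k): 1:1 2:2 3:3 4:4 6:6 8:8 12:12 24:24  a_24=60
q^40  k|40↦f(k): 1:1 2:2 4:4 5:5 8:8 10:10 20:20 40:40  a_40=90

39, 60, 90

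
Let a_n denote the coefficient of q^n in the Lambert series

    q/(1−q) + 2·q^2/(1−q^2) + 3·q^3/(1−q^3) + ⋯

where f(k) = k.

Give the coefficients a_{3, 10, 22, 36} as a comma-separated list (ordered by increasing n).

n=3: 3·1 1·3  f→[3+1]=4
d|10:{1,2,5,10}  Σf=1+2+5+10=18
d|22:{22,11,2,1}  Σf=22+11+2+1=36
n=36: 36·1 18·2 12·3 9·4 6·6 4·9 3·12 2·18 1·36  f→[36+18+12+9+6+4+3+2+1]=91

4, 18, 36, 91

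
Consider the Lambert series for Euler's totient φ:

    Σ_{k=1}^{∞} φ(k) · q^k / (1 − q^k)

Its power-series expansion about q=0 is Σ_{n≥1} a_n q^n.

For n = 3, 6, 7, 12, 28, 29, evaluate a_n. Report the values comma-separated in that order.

[q^3] φ(1)=1,φ(3)=2 ⇒ 3
q^6  k|6↦φ(k): 6:2 3:2 2:1 1:1  a_6=6
d|7:{1,7}  Σφ=1+6=7
d|12:{1,2,3,4,6,12}  Σφ=1+1+2+2+2+4=12
q^28  k|28↦φ(k): 28:12 14:6 7:6 4:2 2:1 1:1  a_28=28
q^29  k|29↦φ(k): 1:1 29:28  a_29=29

3, 6, 7, 12, 28, 29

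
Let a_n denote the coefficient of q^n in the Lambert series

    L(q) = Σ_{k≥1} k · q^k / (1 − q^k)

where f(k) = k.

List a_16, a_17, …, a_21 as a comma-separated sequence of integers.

[q^16] f(16)=16,f(8)=8,f(4)=4,f(2)=2,f(1)=1 ⇒ 31
n=17: 1·17 17·1  f→[1+17]=18
[q^18] f(1)=1,f(2)=2,f(3)=3,f(6)=6,f(9)=9,f(18)=18 ⇒ 39
[q^19] f(19)=19,f(1)=1 ⇒ 20
d|20:{1,2,4,5,10,20}  Σf=1+2+4+5+10+20=42
d|21:{1,3,7,21}  Σf=1+3+7+21=32

31, 18, 39, 20, 42, 32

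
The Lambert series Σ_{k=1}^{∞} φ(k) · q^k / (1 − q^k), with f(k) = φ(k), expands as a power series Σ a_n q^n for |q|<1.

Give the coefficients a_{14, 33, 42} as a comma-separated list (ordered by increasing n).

[q^14] φ(14)=6,φ(7)=6,φ(2)=1,φ(1)=1 ⇒ 14
q^33  k|33↦φ(k): 1:1 3:2 11:10 33:20  a_33=33
[q^42] φ(1)=1,φ(2)=1,φ(3)=2,φ(6)=2,φ(7)=6,φ(14)=6,φ(21)=12,φ(42)=12 ⇒ 42

14, 33, 42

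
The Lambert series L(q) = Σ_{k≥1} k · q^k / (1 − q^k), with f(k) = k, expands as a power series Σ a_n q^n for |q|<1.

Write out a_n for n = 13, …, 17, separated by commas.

[q^13] f(1)=1,f(13)=13 ⇒ 14
[q^14] f(14)=14,f(7)=7,f(2)=2,f(1)=1 ⇒ 24
d|15:{15,5,3,1}  Σf=15+5+3+1=24
q^16  k|16↦f(k): 1:1 2:2 4:4 8:8 16:16  a_16=31
d|17:{1,17}  Σf=1+17=18

14, 24, 24, 31, 18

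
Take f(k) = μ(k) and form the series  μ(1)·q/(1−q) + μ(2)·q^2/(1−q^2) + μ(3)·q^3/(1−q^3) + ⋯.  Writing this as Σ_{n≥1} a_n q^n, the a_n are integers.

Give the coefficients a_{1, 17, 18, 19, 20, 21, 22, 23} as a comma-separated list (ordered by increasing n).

1, 0, 0, 0, 0, 0, 0, 0

q^1  k|1↦μ(k): 1:1  a_1=1
n=17: 17·1 1·17  μ→[(-1)+1]=0
n=18: 18·1 9·2 6·3 3·6 2·9 1·18  μ→[0+0+1+(-1)+(-1)+1]=0
d|19:{19,1}  Σμ=(-1)+1=0
n=20: 1·20 2·10 4·5 5·4 10·2 20·1  μ→[1+(-1)+0+(-1)+1+0]=0
q^21  k|21↦μ(k): 1:1 3:-1 7:-1 21:1  a_21=0
q^22  k|22↦μ(k): 22:1 11:-1 2:-1 1:1  a_22=0
d|23:{1,23}  Σμ=1+(-1)=0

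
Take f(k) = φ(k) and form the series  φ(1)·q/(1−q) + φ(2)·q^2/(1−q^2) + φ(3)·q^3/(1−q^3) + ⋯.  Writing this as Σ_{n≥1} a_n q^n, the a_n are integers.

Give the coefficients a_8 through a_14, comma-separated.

d|8:{8,4,2,1}  Σφ=4+2+1+1=8
q^9  k|9↦φ(k): 9:6 3:2 1:1  a_9=9
n=10: 1·10 2·5 5·2 10·1  φ→[1+1+4+4]=10
[q^11] φ(11)=10,φ(1)=1 ⇒ 11
n=12: 12·1 6·2 4·3 3·4 2·6 1·12  φ→[4+2+2+2+1+1]=12
q^13  k|13↦φ(k): 1:1 13:12  a_13=13
d|14:{1,2,7,14}  Σφ=1+1+6+6=14

8, 9, 10, 11, 12, 13, 14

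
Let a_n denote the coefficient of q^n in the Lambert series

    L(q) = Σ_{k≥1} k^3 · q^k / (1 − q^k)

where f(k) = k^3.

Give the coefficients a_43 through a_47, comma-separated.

d|43:{1,43}  Σf=1+79507=79508
d|44:{1,2,4,11,22,44}  Σf=1+8+64+1331+10648+85184=97236
d|45:{45,15,9,5,3,1}  Σf=91125+3375+729+125+27+1=95382
q^46  k|46↦f(k): 46:97336 23:12167 2:8 1:1  a_46=109512
q^47  k|47↦f(k): 1:1 47:103823  a_47=103824

79508, 97236, 95382, 109512, 103824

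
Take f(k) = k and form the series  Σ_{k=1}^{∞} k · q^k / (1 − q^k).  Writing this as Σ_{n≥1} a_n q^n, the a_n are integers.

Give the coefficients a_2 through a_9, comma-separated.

n=2: 2·1 1·2  f→[2+1]=3
d|3:{3,1}  Σf=3+1=4
q^4  k|4↦f(k): 1:1 2:2 4:4  a_4=7
n=5: 1·5 5·1  f→[1+5]=6
[q^6] f(6)=6,f(3)=3,f(2)=2,f(1)=1 ⇒ 12
[q^7] f(7)=7,f(1)=1 ⇒ 8
q^8  k|8↦f(k): 8:8 4:4 2:2 1:1  a_8=15
[q^9] f(9)=9,f(3)=3,f(1)=1 ⇒ 13

3, 4, 7, 6, 12, 8, 15, 13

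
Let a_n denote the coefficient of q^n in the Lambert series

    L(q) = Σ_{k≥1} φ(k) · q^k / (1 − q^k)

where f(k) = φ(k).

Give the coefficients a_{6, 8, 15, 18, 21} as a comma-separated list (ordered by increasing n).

n=6: 6·1 3·2 2·3 1·6  φ→[2+2+1+1]=6
q^8  k|8↦φ(k): 8:4 4:2 2:1 1:1  a_8=8
n=15: 1·15 3·5 5·3 15·1  φ→[1+2+4+8]=15
[q^18] φ(1)=1,φ(2)=1,φ(3)=2,φ(6)=2,φ(9)=6,φ(18)=6 ⇒ 18
q^21  k|21↦φ(k): 1:1 3:2 7:6 21:12  a_21=21

6, 8, 15, 18, 21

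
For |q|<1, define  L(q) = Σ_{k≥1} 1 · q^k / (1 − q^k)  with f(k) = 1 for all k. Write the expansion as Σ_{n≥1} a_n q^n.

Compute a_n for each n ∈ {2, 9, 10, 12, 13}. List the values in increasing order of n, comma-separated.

2, 3, 4, 6, 2

q^2  k|2↦f(k): 1:1 2:1  a_2=2
q^9  k|9↦f(k): 1:1 3:1 9:1  a_9=3
[q^10] f(10)=1,f(5)=1,f(2)=1,f(1)=1 ⇒ 4
[q^12] f(1)=1,f(2)=1,f(3)=1,f(4)=1,f(6)=1,f(12)=1 ⇒ 6
d|13:{1,13}  Σf=1+1=2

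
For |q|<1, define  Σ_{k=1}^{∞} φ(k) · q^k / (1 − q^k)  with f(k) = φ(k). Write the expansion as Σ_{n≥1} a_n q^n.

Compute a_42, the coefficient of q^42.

d|42:{42,21,14,7,6,3,2,1}  Σφ=12+12+6+6+2+2+1+1=42

a_42 = 42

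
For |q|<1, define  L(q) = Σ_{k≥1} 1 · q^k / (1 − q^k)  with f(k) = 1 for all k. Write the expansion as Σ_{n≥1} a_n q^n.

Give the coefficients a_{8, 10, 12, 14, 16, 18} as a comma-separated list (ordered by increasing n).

[q^8] f(1)=1,f(2)=1,f(4)=1,f(8)=1 ⇒ 4
n=10: 10·1 5·2 2·5 1·10  f→[1+1+1+1]=4
[q^12] f(1)=1,f(2)=1,f(3)=1,f(4)=1,f(6)=1,f(12)=1 ⇒ 6
d|14:{1,2,7,14}  Σf=1+1+1+1=4
q^16  k|16↦f(k): 1:1 2:1 4:1 8:1 16:1  a_16=5
q^18  k|18↦f(k): 18:1 9:1 6:1 3:1 2:1 1:1  a_18=6

4, 4, 6, 4, 5, 6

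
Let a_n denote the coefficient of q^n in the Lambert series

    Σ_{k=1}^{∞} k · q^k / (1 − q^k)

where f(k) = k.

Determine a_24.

a_24 = 60

[q^24] f(24)=24,f(12)=12,f(8)=8,f(6)=6,f(4)=4,f(3)=3,f(2)=2,f(1)=1 ⇒ 60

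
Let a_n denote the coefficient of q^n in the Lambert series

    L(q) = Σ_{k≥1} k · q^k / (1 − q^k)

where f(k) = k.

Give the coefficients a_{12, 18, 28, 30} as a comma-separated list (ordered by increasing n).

n=12: 1·12 2·6 3·4 4·3 6·2 12·1  f→[1+2+3+4+6+12]=28
[q^18] f(1)=1,f(2)=2,f(3)=3,f(6)=6,f(9)=9,f(18)=18 ⇒ 39
n=28: 1·28 2·14 4·7 7·4 14·2 28·1  f→[1+2+4+7+14+28]=56
[q^30] f(30)=30,f(15)=15,f(10)=10,f(6)=6,f(5)=5,f(3)=3,f(2)=2,f(1)=1 ⇒ 72

28, 39, 56, 72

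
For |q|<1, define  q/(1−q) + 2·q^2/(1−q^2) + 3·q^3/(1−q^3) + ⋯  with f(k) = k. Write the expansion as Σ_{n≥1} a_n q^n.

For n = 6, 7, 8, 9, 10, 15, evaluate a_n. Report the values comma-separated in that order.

[q^6] f(6)=6,f(3)=3,f(2)=2,f(1)=1 ⇒ 12
d|7:{7,1}  Σf=7+1=8
[q^8] f(8)=8,f(4)=4,f(2)=2,f(1)=1 ⇒ 15
[q^9] f(1)=1,f(3)=3,f(9)=9 ⇒ 13
d|10:{1,2,5,10}  Σf=1+2+5+10=18
[q^15] f(15)=15,f(5)=5,f(3)=3,f(1)=1 ⇒ 24

12, 8, 15, 13, 18, 24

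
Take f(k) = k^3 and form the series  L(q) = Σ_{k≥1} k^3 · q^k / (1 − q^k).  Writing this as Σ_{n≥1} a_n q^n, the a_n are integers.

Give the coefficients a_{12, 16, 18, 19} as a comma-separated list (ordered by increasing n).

2044, 4681, 6813, 6860

n=12: 12·1 6·2 4·3 3·4 2·6 1·12  f→[1728+216+64+27+8+1]=2044
d|16:{16,8,4,2,1}  Σf=4096+512+64+8+1=4681
n=18: 18·1 9·2 6·3 3·6 2·9 1·18  f→[5832+729+216+27+8+1]=6813
[q^19] f(19)=6859,f(1)=1 ⇒ 6860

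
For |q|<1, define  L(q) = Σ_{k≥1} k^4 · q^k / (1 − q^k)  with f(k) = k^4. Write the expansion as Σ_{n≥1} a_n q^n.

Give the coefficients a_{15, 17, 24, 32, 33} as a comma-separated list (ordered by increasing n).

51332, 83522, 358258, 1118481, 1200644

[q^15] f(15)=50625,f(5)=625,f(3)=81,f(1)=1 ⇒ 51332
q^17  k|17↦f(k): 17:83521 1:1  a_17=83522
n=24: 1·24 2·12 3·8 4·6 6·4 8·3 12·2 24·1  f→[1+16+81+256+1296+4096+20736+331776]=358258
d|32:{1,2,4,8,16,32}  Σf=1+16+256+4096+65536+1048576=1118481
q^33  k|33↦f(k): 1:1 3:81 11:14641 33:1185921  a_33=1200644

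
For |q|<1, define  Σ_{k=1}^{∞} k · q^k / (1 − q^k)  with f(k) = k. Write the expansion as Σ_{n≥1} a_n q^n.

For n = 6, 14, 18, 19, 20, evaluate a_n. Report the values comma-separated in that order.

12, 24, 39, 20, 42

n=6: 1·6 2·3 3·2 6·1  f→[1+2+3+6]=12
d|14:{14,7,2,1}  Σf=14+7+2+1=24
q^18  k|18↦f(k): 1:1 2:2 3:3 6:6 9:9 18:18  a_18=39
[q^19] f(1)=1,f(19)=19 ⇒ 20
q^20  k|20↦f(k): 1:1 2:2 4:4 5:5 10:10 20:20  a_20=42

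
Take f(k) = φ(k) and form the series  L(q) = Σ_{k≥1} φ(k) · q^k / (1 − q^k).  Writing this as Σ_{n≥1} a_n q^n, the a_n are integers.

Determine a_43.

q^43  k|43↦φ(k): 1:1 43:42  a_43=43

a_43 = 43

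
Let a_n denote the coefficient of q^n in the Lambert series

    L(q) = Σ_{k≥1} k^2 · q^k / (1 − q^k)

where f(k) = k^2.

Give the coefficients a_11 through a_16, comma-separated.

n=11: 1·11 11·1  f→[1+121]=122
[q^12] f(1)=1,f(2)=4,f(3)=9,f(4)=16,f(6)=36,f(12)=144 ⇒ 210
d|13:{13,1}  Σf=169+1=170
n=14: 1·14 2·7 7·2 14·1  f→[1+4+49+196]=250
d|15:{1,3,5,15}  Σf=1+9+25+225=260
q^16  k|16↦f(k): 16:256 8:64 4:16 2:4 1:1  a_16=341

122, 210, 170, 250, 260, 341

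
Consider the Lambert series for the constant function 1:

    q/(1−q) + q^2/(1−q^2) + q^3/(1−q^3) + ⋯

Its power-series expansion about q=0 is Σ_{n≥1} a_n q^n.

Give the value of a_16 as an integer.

a_16 = 5

d|16:{16,8,4,2,1}  Σf=1+1+1+1+1=5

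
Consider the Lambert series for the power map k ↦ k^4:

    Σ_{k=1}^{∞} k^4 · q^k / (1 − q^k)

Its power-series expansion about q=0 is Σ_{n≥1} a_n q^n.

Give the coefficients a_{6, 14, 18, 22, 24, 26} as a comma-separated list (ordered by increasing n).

1394, 40834, 112931, 248914, 358258, 485554

[q^6] f(6)=1296,f(3)=81,f(2)=16,f(1)=1 ⇒ 1394
n=14: 14·1 7·2 2·7 1·14  f→[38416+2401+16+1]=40834
q^18  k|18↦f(k): 1:1 2:16 3:81 6:1296 9:6561 18:104976  a_18=112931
q^22  k|22↦f(k): 1:1 2:16 11:14641 22:234256  a_22=248914
[q^24] f(1)=1,f(2)=16,f(3)=81,f(4)=256,f(6)=1296,f(8)=4096,f(12)=20736,f(24)=331776 ⇒ 358258
n=26: 26·1 13·2 2·13 1·26  f→[456976+28561+16+1]=485554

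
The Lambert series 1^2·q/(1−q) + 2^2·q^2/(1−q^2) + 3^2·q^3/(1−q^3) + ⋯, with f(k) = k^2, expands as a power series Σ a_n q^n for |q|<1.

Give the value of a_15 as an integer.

a_15 = 260

d|15:{15,5,3,1}  Σf=225+25+9+1=260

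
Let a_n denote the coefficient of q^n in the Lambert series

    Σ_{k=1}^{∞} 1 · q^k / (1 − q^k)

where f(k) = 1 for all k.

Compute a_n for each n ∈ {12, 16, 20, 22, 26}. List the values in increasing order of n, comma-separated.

6, 5, 6, 4, 4

d|12:{1,2,3,4,6,12}  Σf=1+1+1+1+1+1=6
n=16: 1·16 2·8 4·4 8·2 16·1  f→[1+1+1+1+1]=5
d|20:{20,10,5,4,2,1}  Σf=1+1+1+1+1+1=6
d|22:{22,11,2,1}  Σf=1+1+1+1=4
[q^26] f(26)=1,f(13)=1,f(2)=1,f(1)=1 ⇒ 4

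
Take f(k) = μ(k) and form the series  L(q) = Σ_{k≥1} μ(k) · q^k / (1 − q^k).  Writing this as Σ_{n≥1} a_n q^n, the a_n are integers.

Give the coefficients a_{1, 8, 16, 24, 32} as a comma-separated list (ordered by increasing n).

q^1  k|1↦μ(k): 1:1  a_1=1
d|8:{8,4,2,1}  Σμ=0+0+(-1)+1=0
d|16:{1,2,4,8,16}  Σμ=1+(-1)+0+0+0=0
d|24:{24,12,8,6,4,3,2,1}  Σμ=0+0+0+1+0+(-1)+(-1)+1=0
n=32: 32·1 16·2 8·4 4·8 2·16 1·32  μ→[0+0+0+0+(-1)+1]=0

1, 0, 0, 0, 0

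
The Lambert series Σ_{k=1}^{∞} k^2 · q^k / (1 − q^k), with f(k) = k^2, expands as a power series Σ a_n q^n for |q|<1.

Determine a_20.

n=20: 1·20 2·10 4·5 5·4 10·2 20·1  f→[1+4+16+25+100+400]=546

a_20 = 546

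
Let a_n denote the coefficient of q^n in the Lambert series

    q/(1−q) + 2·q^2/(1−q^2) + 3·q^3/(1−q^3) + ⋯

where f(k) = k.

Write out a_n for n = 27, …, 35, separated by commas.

40, 56, 30, 72, 32, 63, 48, 54, 48

d|27:{1,3,9,27}  Σf=1+3+9+27=40
n=28: 1·28 2·14 4·7 7·4 14·2 28·1  f→[1+2+4+7+14+28]=56
d|29:{29,1}  Σf=29+1=30
d|30:{30,15,10,6,5,3,2,1}  Σf=30+15+10+6+5+3+2+1=72
d|31:{31,1}  Σf=31+1=32
[q^32] f(32)=32,f(16)=16,f(8)=8,f(4)=4,f(2)=2,f(1)=1 ⇒ 63
n=33: 1·33 3·11 11·3 33·1  f→[1+3+11+33]=48
[q^34] f(1)=1,f(2)=2,f(17)=17,f(34)=34 ⇒ 54
n=35: 1·35 5·7 7·5 35·1  f→[1+5+7+35]=48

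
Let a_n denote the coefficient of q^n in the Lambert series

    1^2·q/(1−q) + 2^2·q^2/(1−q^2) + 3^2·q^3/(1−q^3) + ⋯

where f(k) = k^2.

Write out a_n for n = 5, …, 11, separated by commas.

q^5  k|5↦f(k): 5:25 1:1  a_5=26
d|6:{1,2,3,6}  Σf=1+4+9+36=50
q^7  k|7↦f(k): 1:1 7:49  a_7=50
q^8  k|8↦f(k): 8:64 4:16 2:4 1:1  a_8=85
d|9:{1,3,9}  Σf=1+9+81=91
n=10: 1·10 2·5 5·2 10·1  f→[1+4+25+100]=130
d|11:{1,11}  Σf=1+121=122

26, 50, 50, 85, 91, 130, 122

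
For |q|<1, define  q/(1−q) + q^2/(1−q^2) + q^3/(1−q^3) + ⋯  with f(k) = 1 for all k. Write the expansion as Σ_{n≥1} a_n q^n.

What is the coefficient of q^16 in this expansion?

a_16 = 5

q^16  k|16↦f(k): 1:1 2:1 4:1 8:1 16:1  a_16=5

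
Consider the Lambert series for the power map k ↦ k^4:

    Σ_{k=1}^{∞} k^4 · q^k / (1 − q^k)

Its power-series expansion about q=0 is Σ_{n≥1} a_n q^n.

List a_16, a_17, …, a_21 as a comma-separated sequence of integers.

69905, 83522, 112931, 130322, 170898, 196964

n=16: 16·1 8·2 4·4 2·8 1·16  f→[65536+4096+256+16+1]=69905
d|17:{1,17}  Σf=1+83521=83522
d|18:{1,2,3,6,9,18}  Σf=1+16+81+1296+6561+104976=112931
n=19: 19·1 1·19  f→[130321+1]=130322
[q^20] f(20)=160000,f(10)=10000,f(5)=625,f(4)=256,f(2)=16,f(1)=1 ⇒ 170898
[q^21] f(1)=1,f(3)=81,f(7)=2401,f(21)=194481 ⇒ 196964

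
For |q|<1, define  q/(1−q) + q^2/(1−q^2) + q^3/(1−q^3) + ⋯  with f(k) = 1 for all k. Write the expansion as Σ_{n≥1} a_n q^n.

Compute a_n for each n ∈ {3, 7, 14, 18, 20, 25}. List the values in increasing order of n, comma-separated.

2, 2, 4, 6, 6, 3

q^3  k|3↦f(k): 3:1 1:1  a_3=2
n=7: 7·1 1·7  f→[1+1]=2
q^14  k|14↦f(k): 1:1 2:1 7:1 14:1  a_14=4
q^18  k|18↦f(k): 18:1 9:1 6:1 3:1 2:1 1:1  a_18=6
[q^20] f(20)=1,f(10)=1,f(5)=1,f(4)=1,f(2)=1,f(1)=1 ⇒ 6
n=25: 1·25 5·5 25·1  f→[1+1+1]=3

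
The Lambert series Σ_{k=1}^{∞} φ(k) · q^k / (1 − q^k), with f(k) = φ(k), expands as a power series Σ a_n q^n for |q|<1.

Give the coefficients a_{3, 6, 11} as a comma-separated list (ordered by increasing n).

q^3  k|3↦φ(k): 1:1 3:2  a_3=3
[q^6] φ(6)=2,φ(3)=2,φ(2)=1,φ(1)=1 ⇒ 6
d|11:{1,11}  Σφ=1+10=11

3, 6, 11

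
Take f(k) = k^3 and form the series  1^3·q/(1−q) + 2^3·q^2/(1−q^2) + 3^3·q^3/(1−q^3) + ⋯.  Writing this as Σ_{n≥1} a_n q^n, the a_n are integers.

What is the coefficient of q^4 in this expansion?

a_4 = 73

d|4:{1,2,4}  Σf=1+8+64=73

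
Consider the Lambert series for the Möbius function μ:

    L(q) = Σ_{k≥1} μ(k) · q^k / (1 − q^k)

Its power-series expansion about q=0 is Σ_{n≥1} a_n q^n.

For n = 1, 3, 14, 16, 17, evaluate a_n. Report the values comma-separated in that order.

d|1:{1}  Σμ=1=1
[q^3] μ(3)=-1,μ(1)=1 ⇒ 0
q^14  k|14↦μ(k): 1:1 2:-1 7:-1 14:1  a_14=0
d|16:{16,8,4,2,1}  Σμ=0+0+0+(-1)+1=0
[q^17] μ(1)=1,μ(17)=-1 ⇒ 0

1, 0, 0, 0, 0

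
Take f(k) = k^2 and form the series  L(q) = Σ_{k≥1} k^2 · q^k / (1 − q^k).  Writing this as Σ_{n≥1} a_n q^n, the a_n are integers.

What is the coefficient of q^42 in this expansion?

[q^42] f(42)=1764,f(21)=441,f(14)=196,f(7)=49,f(6)=36,f(3)=9,f(2)=4,f(1)=1 ⇒ 2500

a_42 = 2500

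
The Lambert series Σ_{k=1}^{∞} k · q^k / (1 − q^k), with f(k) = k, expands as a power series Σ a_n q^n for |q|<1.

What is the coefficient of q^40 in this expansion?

a_40 = 90

d|40:{1,2,4,5,8,10,20,40}  Σf=1+2+4+5+8+10+20+40=90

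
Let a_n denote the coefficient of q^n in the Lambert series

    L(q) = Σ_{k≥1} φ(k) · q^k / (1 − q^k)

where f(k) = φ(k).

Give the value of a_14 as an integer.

n=14: 1·14 2·7 7·2 14·1  φ→[1+1+6+6]=14

a_14 = 14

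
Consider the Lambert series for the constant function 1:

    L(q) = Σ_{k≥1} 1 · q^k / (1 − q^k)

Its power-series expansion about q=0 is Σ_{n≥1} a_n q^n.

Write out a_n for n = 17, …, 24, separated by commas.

[q^17] f(1)=1,f(17)=1 ⇒ 2
d|18:{1,2,3,6,9,18}  Σf=1+1+1+1+1+1=6
n=19: 1·19 19·1  f→[1+1]=2
n=20: 1·20 2·10 4·5 5·4 10·2 20·1  f→[1+1+1+1+1+1]=6
d|21:{1,3,7,21}  Σf=1+1+1+1=4
[q^22] f(22)=1,f(11)=1,f(2)=1,f(1)=1 ⇒ 4
n=23: 23·1 1·23  f→[1+1]=2
n=24: 1·24 2·12 3·8 4·6 6·4 8·3 12·2 24·1  f→[1+1+1+1+1+1+1+1]=8

2, 6, 2, 6, 4, 4, 2, 8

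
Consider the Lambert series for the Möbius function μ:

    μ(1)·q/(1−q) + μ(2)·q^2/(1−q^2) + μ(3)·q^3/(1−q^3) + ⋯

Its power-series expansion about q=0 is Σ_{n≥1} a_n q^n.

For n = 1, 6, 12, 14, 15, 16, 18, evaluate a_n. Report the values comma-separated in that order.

q^1  k|1↦μ(k): 1:1  a_1=1
[q^6] μ(6)=1,μ(3)=-1,μ(2)=-1,μ(1)=1 ⇒ 0
[q^12] μ(1)=1,μ(2)=-1,μ(3)=-1,μ(4)=0,μ(6)=1,μ(12)=0 ⇒ 0
n=14: 14·1 7·2 2·7 1·14  μ→[1+(-1)+(-1)+1]=0
q^15  k|15↦μ(k): 1:1 3:-1 5:-1 15:1  a_15=0
q^16  k|16↦μ(k): 16:0 8:0 4:0 2:-1 1:1  a_16=0
n=18: 18·1 9·2 6·3 3·6 2·9 1·18  μ→[0+0+1+(-1)+(-1)+1]=0

1, 0, 0, 0, 0, 0, 0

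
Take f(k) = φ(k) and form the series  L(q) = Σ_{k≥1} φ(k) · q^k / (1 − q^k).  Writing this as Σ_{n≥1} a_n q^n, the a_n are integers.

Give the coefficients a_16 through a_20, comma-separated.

q^16  k|16↦φ(k): 16:8 8:4 4:2 2:1 1:1  a_16=16
n=17: 1·17 17·1  φ→[1+16]=17
[q^18] φ(18)=6,φ(9)=6,φ(6)=2,φ(3)=2,φ(2)=1,φ(1)=1 ⇒ 18
d|19:{1,19}  Σφ=1+18=19
d|20:{20,10,5,4,2,1}  Σφ=8+4+4+2+1+1=20

16, 17, 18, 19, 20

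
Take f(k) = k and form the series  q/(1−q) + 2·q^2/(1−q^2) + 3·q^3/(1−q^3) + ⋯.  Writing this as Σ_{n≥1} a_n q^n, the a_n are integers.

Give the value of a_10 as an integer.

d|10:{10,5,2,1}  Σf=10+5+2+1=18

a_10 = 18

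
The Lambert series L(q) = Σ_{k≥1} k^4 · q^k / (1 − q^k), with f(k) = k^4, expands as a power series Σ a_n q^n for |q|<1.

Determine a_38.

a_38 = 2215474

d|38:{1,2,19,38}  Σf=1+16+130321+2085136=2215474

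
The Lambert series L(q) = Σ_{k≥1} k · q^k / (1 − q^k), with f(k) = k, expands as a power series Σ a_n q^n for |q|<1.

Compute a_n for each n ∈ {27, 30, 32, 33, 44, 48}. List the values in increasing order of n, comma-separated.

40, 72, 63, 48, 84, 124

d|27:{1,3,9,27}  Σf=1+3+9+27=40
n=30: 1·30 2·15 3·10 5·6 6·5 10·3 15·2 30·1  f→[1+2+3+5+6+10+15+30]=72
n=32: 32·1 16·2 8·4 4·8 2·16 1·32  f→[32+16+8+4+2+1]=63
[q^33] f(1)=1,f(3)=3,f(11)=11,f(33)=33 ⇒ 48
n=44: 1·44 2·22 4·11 11·4 22·2 44·1  f→[1+2+4+11+22+44]=84
n=48: 48·1 24·2 16·3 12·4 8·6 6·8 4·12 3·16 2·24 1·48  f→[48+24+16+12+8+6+4+3+2+1]=124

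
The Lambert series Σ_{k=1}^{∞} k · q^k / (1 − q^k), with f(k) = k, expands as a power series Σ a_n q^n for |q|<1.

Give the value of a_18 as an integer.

a_18 = 39

[q^18] f(18)=18,f(9)=9,f(6)=6,f(3)=3,f(2)=2,f(1)=1 ⇒ 39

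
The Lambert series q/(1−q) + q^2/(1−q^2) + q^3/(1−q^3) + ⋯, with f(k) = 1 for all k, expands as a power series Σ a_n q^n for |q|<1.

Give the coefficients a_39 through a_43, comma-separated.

4, 8, 2, 8, 2

d|39:{1,3,13,39}  Σf=1+1+1+1=4
n=40: 40·1 20·2 10·4 8·5 5·8 4·10 2·20 1·40  f→[1+1+1+1+1+1+1+1]=8
q^41  k|41↦f(k): 41:1 1:1  a_41=2
[q^42] f(1)=1,f(2)=1,f(3)=1,f(6)=1,f(7)=1,f(14)=1,f(21)=1,f(42)=1 ⇒ 8
n=43: 43·1 1·43  f→[1+1]=2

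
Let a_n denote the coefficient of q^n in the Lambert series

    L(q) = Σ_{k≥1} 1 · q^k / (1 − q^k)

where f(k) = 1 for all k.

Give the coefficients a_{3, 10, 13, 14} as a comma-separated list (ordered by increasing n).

2, 4, 2, 4

d|3:{1,3}  Σf=1+1=2
d|10:{10,5,2,1}  Σf=1+1+1+1=4
q^13  k|13↦f(k): 1:1 13:1  a_13=2
q^14  k|14↦f(k): 1:1 2:1 7:1 14:1  a_14=4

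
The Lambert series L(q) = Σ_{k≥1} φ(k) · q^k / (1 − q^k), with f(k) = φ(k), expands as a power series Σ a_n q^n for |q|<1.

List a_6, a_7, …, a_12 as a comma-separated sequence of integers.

[q^6] φ(6)=2,φ(3)=2,φ(2)=1,φ(1)=1 ⇒ 6
[q^7] φ(7)=6,φ(1)=1 ⇒ 7
d|8:{8,4,2,1}  Σφ=4+2+1+1=8
[q^9] φ(1)=1,φ(3)=2,φ(9)=6 ⇒ 9
d|10:{1,2,5,10}  Σφ=1+1+4+4=10
n=11: 11·1 1·11  φ→[10+1]=11
n=12: 1·12 2·6 3·4 4·3 6·2 12·1  φ→[1+1+2+2+2+4]=12

6, 7, 8, 9, 10, 11, 12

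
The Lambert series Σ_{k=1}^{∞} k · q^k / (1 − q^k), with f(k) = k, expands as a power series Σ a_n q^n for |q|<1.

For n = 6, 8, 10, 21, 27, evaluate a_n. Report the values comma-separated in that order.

12, 15, 18, 32, 40

[q^6] f(1)=1,f(2)=2,f(3)=3,f(6)=6 ⇒ 12
q^8  k|8↦f(k): 1:1 2:2 4:4 8:8  a_8=15
[q^10] f(10)=10,f(5)=5,f(2)=2,f(1)=1 ⇒ 18
q^21  k|21↦f(k): 1:1 3:3 7:7 21:21  a_21=32
q^27  k|27↦f(k): 27:27 9:9 3:3 1:1  a_27=40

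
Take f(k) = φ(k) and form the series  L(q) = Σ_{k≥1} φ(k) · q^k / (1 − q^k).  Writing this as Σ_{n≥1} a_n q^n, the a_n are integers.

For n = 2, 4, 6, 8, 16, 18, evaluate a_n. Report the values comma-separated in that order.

[q^2] φ(2)=1,φ(1)=1 ⇒ 2
d|4:{4,2,1}  Σφ=2+1+1=4
n=6: 1·6 2·3 3·2 6·1  φ→[1+1+2+2]=6
n=8: 1·8 2·4 4·2 8·1  φ→[1+1+2+4]=8
q^16  k|16↦φ(k): 1:1 2:1 4:2 8:4 16:8  a_16=16
q^18  k|18↦φ(k): 1:1 2:1 3:2 6:2 9:6 18:6  a_18=18

2, 4, 6, 8, 16, 18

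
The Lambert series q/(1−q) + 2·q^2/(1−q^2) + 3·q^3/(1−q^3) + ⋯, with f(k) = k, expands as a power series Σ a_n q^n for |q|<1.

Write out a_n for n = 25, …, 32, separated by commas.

31, 42, 40, 56, 30, 72, 32, 63

[q^25] f(25)=25,f(5)=5,f(1)=1 ⇒ 31
[q^26] f(26)=26,f(13)=13,f(2)=2,f(1)=1 ⇒ 42
[q^27] f(27)=27,f(9)=9,f(3)=3,f(1)=1 ⇒ 40
[q^28] f(28)=28,f(14)=14,f(7)=7,f(4)=4,f(2)=2,f(1)=1 ⇒ 56
d|29:{1,29}  Σf=1+29=30
[q^30] f(1)=1,f(2)=2,f(3)=3,f(5)=5,f(6)=6,f(10)=10,f(15)=15,f(30)=30 ⇒ 72
q^31  k|31↦f(k): 31:31 1:1  a_31=32
q^32  k|32↦f(k): 1:1 2:2 4:4 8:8 16:16 32:32  a_32=63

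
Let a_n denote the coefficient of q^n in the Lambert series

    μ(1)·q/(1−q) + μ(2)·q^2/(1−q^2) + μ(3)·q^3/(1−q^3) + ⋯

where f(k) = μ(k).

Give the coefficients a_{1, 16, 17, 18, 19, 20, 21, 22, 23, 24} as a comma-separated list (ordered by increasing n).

[q^1] μ(1)=1 ⇒ 1
d|16:{1,2,4,8,16}  Σμ=1+(-1)+0+0+0=0
d|17:{1,17}  Σμ=1+(-1)=0
d|18:{1,2,3,6,9,18}  Σμ=1+(-1)+(-1)+1+0+0=0
n=19: 19·1 1·19  μ→[(-1)+1]=0
[q^20] μ(1)=1,μ(2)=-1,μ(4)=0,μ(5)=-1,μ(10)=1,μ(20)=0 ⇒ 0
d|21:{1,3,7,21}  Σμ=1+(-1)+(-1)+1=0
[q^22] μ(22)=1,μ(11)=-1,μ(2)=-1,μ(1)=1 ⇒ 0
[q^23] μ(23)=-1,μ(1)=1 ⇒ 0
[q^24] μ(1)=1,μ(2)=-1,μ(3)=-1,μ(4)=0,μ(6)=1,μ(8)=0,μ(12)=0,μ(24)=0 ⇒ 0

1, 0, 0, 0, 0, 0, 0, 0, 0, 0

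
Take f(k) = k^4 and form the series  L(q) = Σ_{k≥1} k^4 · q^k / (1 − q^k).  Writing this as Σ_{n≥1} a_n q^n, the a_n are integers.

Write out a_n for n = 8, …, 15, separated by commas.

q^8  k|8↦f(k): 1:1 2:16 4:256 8:4096  a_8=4369
n=9: 9·1 3·3 1·9  f→[6561+81+1]=6643
q^10  k|10↦f(k): 10:10000 5:625 2:16 1:1  a_10=10642
[q^11] f(1)=1,f(11)=14641 ⇒ 14642
d|12:{1,2,3,4,6,12}  Σf=1+16+81+256+1296+20736=22386
d|13:{1,13}  Σf=1+28561=28562
n=14: 14·1 7·2 2·7 1·14  f→[38416+2401+16+1]=40834
d|15:{1,3,5,15}  Σf=1+81+625+50625=51332

4369, 6643, 10642, 14642, 22386, 28562, 40834, 51332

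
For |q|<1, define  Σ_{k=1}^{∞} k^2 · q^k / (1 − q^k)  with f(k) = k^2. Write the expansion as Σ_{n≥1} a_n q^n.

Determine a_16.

[q^16] f(16)=256,f(8)=64,f(4)=16,f(2)=4,f(1)=1 ⇒ 341

a_16 = 341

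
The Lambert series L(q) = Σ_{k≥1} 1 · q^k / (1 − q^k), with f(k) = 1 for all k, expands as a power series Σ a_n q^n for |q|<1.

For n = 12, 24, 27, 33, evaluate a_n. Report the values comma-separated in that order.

6, 8, 4, 4

n=12: 1·12 2·6 3·4 4·3 6·2 12·1  f→[1+1+1+1+1+1]=6
q^24  k|24↦f(k): 24:1 12:1 8:1 6:1 4:1 3:1 2:1 1:1  a_24=8
d|27:{27,9,3,1}  Σf=1+1+1+1=4
q^33  k|33↦f(k): 33:1 11:1 3:1 1:1  a_33=4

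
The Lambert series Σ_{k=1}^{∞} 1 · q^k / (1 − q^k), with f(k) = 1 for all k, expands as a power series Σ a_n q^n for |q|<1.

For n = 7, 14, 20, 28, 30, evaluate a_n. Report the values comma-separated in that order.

2, 4, 6, 6, 8

q^7  k|7↦f(k): 1:1 7:1  a_7=2
q^14  k|14↦f(k): 14:1 7:1 2:1 1:1  a_14=4
n=20: 20·1 10·2 5·4 4·5 2·10 1·20  f→[1+1+1+1+1+1]=6
[q^28] f(1)=1,f(2)=1,f(4)=1,f(7)=1,f(14)=1,f(28)=1 ⇒ 6
d|30:{30,15,10,6,5,3,2,1}  Σf=1+1+1+1+1+1+1+1=8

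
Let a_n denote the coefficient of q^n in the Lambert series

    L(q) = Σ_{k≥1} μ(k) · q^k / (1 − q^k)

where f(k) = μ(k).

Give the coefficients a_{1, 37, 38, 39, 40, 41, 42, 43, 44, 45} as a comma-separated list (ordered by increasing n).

1, 0, 0, 0, 0, 0, 0, 0, 0, 0

d|1:{1}  Σμ=1=1
[q^37] μ(37)=-1,μ(1)=1 ⇒ 0
q^38  k|38↦μ(k): 38:1 19:-1 2:-1 1:1  a_38=0
d|39:{1,3,13,39}  Σμ=1+(-1)+(-1)+1=0
n=40: 40·1 20·2 10·4 8·5 5·8 4·10 2·20 1·40  μ→[0+0+1+0+(-1)+0+(-1)+1]=0
d|41:{1,41}  Σμ=1+(-1)=0
[q^42] μ(1)=1,μ(2)=-1,μ(3)=-1,μ(6)=1,μ(7)=-1,μ(14)=1,μ(21)=1,μ(42)=-1 ⇒ 0
q^43  k|43↦μ(k): 1:1 43:-1  a_43=0
[q^44] μ(44)=0,μ(22)=1,μ(11)=-1,μ(4)=0,μ(2)=-1,μ(1)=1 ⇒ 0
q^45  k|45↦μ(k): 45:0 15:1 9:0 5:-1 3:-1 1:1  a_45=0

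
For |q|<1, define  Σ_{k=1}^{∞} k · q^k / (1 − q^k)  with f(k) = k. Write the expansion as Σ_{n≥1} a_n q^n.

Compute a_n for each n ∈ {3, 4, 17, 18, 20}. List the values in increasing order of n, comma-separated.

4, 7, 18, 39, 42

d|3:{1,3}  Σf=1+3=4
n=4: 4·1 2·2 1·4  f→[4+2+1]=7
n=17: 1·17 17·1  f→[1+17]=18
n=18: 18·1 9·2 6·3 3·6 2·9 1·18  f→[18+9+6+3+2+1]=39
n=20: 1·20 2·10 4·5 5·4 10·2 20·1  f→[1+2+4+5+10+20]=42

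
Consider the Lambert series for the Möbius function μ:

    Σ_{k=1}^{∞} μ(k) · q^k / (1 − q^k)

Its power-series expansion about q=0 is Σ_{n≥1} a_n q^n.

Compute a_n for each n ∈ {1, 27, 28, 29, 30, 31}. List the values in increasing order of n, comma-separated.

1, 0, 0, 0, 0, 0

q^1  k|1↦μ(k): 1:1  a_1=1
[q^27] μ(1)=1,μ(3)=-1,μ(9)=0,μ(27)=0 ⇒ 0
[q^28] μ(28)=0,μ(14)=1,μ(7)=-1,μ(4)=0,μ(2)=-1,μ(1)=1 ⇒ 0
n=29: 29·1 1·29  μ→[(-1)+1]=0
d|30:{30,15,10,6,5,3,2,1}  Σμ=(-1)+1+1+1+(-1)+(-1)+(-1)+1=0
d|31:{31,1}  Σμ=(-1)+1=0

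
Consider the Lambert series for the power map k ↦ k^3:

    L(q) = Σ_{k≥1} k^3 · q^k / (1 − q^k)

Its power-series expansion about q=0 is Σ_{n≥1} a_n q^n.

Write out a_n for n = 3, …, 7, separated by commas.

28, 73, 126, 252, 344

q^3  k|3↦f(k): 1:1 3:27  a_3=28
[q^4] f(4)=64,f(2)=8,f(1)=1 ⇒ 73
n=5: 1·5 5·1  f→[1+125]=126
q^6  k|6↦f(k): 1:1 2:8 3:27 6:216  a_6=252
q^7  k|7↦f(k): 7:343 1:1  a_7=344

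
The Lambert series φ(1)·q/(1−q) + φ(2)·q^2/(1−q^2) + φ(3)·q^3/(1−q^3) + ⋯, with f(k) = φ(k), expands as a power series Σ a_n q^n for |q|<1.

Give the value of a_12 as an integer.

n=12: 12·1 6·2 4·3 3·4 2·6 1·12  φ→[4+2+2+2+1+1]=12

a_12 = 12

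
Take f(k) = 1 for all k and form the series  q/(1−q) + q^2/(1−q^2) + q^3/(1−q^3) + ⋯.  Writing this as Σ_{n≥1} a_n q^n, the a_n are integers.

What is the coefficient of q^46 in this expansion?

a_46 = 4

n=46: 46·1 23·2 2·23 1·46  f→[1+1+1+1]=4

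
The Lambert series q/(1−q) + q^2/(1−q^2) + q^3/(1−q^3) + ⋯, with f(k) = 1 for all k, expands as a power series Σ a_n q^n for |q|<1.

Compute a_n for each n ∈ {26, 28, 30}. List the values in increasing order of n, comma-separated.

4, 6, 8

q^26  k|26↦f(k): 26:1 13:1 2:1 1:1  a_26=4
q^28  k|28↦f(k): 1:1 2:1 4:1 7:1 14:1 28:1  a_28=6
q^30  k|30↦f(k): 1:1 2:1 3:1 5:1 6:1 10:1 15:1 30:1  a_30=8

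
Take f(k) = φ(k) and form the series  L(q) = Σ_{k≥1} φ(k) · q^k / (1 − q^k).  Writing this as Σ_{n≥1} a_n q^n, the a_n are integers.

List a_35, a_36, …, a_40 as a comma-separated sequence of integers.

n=35: 35·1 7·5 5·7 1·35  φ→[24+6+4+1]=35
[q^36] φ(1)=1,φ(2)=1,φ(3)=2,φ(4)=2,φ(6)=2,φ(9)=6,φ(12)=4,φ(18)=6,φ(36)=12 ⇒ 36
[q^37] φ(1)=1,φ(37)=36 ⇒ 37
[q^38] φ(1)=1,φ(2)=1,φ(19)=18,φ(38)=18 ⇒ 38
n=39: 39·1 13·3 3·13 1·39  φ→[24+12+2+1]=39
n=40: 40·1 20·2 10·4 8·5 5·8 4·10 2·20 1·40  φ→[16+8+4+4+4+2+1+1]=40

35, 36, 37, 38, 39, 40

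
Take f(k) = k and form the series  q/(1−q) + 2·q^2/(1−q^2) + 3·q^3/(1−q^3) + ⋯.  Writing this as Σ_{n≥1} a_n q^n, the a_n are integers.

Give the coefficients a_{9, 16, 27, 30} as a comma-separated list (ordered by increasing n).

13, 31, 40, 72

n=9: 1·9 3·3 9·1  f→[1+3+9]=13
q^16  k|16↦f(k): 16:16 8:8 4:4 2:2 1:1  a_16=31
[q^27] f(1)=1,f(3)=3,f(9)=9,f(27)=27 ⇒ 40
q^30  k|30↦f(k): 30:30 15:15 10:10 6:6 5:5 3:3 2:2 1:1  a_30=72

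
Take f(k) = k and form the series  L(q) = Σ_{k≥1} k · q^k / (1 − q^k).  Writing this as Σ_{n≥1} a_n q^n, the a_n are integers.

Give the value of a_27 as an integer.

d|27:{1,3,9,27}  Σf=1+3+9+27=40

a_27 = 40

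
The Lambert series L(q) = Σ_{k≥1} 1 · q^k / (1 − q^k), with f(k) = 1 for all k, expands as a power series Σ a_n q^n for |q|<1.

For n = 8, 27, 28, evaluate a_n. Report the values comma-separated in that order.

d|8:{1,2,4,8}  Σf=1+1+1+1=4
n=27: 1·27 3·9 9·3 27·1  f→[1+1+1+1]=4
[q^28] f(1)=1,f(2)=1,f(4)=1,f(7)=1,f(14)=1,f(28)=1 ⇒ 6

4, 4, 6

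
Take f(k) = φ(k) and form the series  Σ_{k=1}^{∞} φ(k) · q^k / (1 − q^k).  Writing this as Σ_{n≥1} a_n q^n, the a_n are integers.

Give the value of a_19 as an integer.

q^19  k|19↦φ(k): 19:18 1:1  a_19=19

a_19 = 19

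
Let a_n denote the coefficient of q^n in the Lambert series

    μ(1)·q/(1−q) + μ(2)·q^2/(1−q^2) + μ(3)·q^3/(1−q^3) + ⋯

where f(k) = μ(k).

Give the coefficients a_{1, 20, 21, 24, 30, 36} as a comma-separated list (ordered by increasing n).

q^1  k|1↦μ(k): 1:1  a_1=1
d|20:{1,2,4,5,10,20}  Σμ=1+(-1)+0+(-1)+1+0=0
d|21:{21,7,3,1}  Σμ=1+(-1)+(-1)+1=0
[q^24] μ(24)=0,μ(12)=0,μ(8)=0,μ(6)=1,μ(4)=0,μ(3)=-1,μ(2)=-1,μ(1)=1 ⇒ 0
q^30  k|30↦μ(k): 1:1 2:-1 3:-1 5:-1 6:1 10:1 15:1 30:-1  a_30=0
n=36: 36·1 18·2 12·3 9·4 6·6 4·9 3·12 2·18 1·36  μ→[0+0+0+0+1+0+(-1)+(-1)+1]=0

1, 0, 0, 0, 0, 0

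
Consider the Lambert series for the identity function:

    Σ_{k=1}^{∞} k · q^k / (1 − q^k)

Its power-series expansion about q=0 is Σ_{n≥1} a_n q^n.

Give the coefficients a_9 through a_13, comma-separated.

q^9  k|9↦f(k): 1:1 3:3 9:9  a_9=13
[q^10] f(1)=1,f(2)=2,f(5)=5,f(10)=10 ⇒ 18
n=11: 1·11 11·1  f→[1+11]=12
[q^12] f(1)=1,f(2)=2,f(3)=3,f(4)=4,f(6)=6,f(12)=12 ⇒ 28
q^13  k|13↦f(k): 1:1 13:13  a_13=14

13, 18, 12, 28, 14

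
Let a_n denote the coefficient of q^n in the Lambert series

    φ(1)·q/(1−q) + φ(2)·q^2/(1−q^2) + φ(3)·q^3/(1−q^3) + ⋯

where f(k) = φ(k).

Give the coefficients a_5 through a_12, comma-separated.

[q^5] φ(5)=4,φ(1)=1 ⇒ 5
q^6  k|6↦φ(k): 6:2 3:2 2:1 1:1  a_6=6
q^7  k|7↦φ(k): 1:1 7:6  a_7=7
[q^8] φ(8)=4,φ(4)=2,φ(2)=1,φ(1)=1 ⇒ 8
[q^9] φ(1)=1,φ(3)=2,φ(9)=6 ⇒ 9
q^10  k|10↦φ(k): 10:4 5:4 2:1 1:1  a_10=10
[q^11] φ(11)=10,φ(1)=1 ⇒ 11
q^12  k|12↦φ(k): 12:4 6:2 4:2 3:2 2:1 1:1  a_12=12

5, 6, 7, 8, 9, 10, 11, 12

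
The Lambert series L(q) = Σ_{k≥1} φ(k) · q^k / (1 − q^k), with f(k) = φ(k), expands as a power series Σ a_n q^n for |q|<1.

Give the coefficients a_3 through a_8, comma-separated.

n=3: 3·1 1·3  φ→[2+1]=3
n=4: 4·1 2·2 1·4  φ→[2+1+1]=4
n=5: 1·5 5·1  φ→[1+4]=5
[q^6] φ(6)=2,φ(3)=2,φ(2)=1,φ(1)=1 ⇒ 6
[q^7] φ(1)=1,φ(7)=6 ⇒ 7
q^8  k|8↦φ(k): 8:4 4:2 2:1 1:1  a_8=8

3, 4, 5, 6, 7, 8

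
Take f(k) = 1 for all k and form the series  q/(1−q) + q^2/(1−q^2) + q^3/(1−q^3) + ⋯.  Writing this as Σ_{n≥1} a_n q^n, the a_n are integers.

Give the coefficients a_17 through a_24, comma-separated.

n=17: 1·17 17·1  f→[1+1]=2
[q^18] f(18)=1,f(9)=1,f(6)=1,f(3)=1,f(2)=1,f(1)=1 ⇒ 6
[q^19] f(1)=1,f(19)=1 ⇒ 2
[q^20] f(1)=1,f(2)=1,f(4)=1,f(5)=1,f(10)=1,f(20)=1 ⇒ 6
q^21  k|21↦f(k): 21:1 7:1 3:1 1:1  a_21=4
n=22: 1·22 2·11 11·2 22·1  f→[1+1+1+1]=4
[q^23] f(1)=1,f(23)=1 ⇒ 2
n=24: 24·1 12·2 8·3 6·4 4·6 3·8 2·12 1·24  f→[1+1+1+1+1+1+1+1]=8

2, 6, 2, 6, 4, 4, 2, 8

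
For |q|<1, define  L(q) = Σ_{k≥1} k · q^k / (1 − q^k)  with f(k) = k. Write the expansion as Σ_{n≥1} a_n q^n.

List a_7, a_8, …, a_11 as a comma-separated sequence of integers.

8, 15, 13, 18, 12

q^7  k|7↦f(k): 7:7 1:1  a_7=8
n=8: 1·8 2·4 4·2 8·1  f→[1+2+4+8]=15
n=9: 1·9 3·3 9·1  f→[1+3+9]=13
d|10:{10,5,2,1}  Σf=10+5+2+1=18
d|11:{11,1}  Σf=11+1=12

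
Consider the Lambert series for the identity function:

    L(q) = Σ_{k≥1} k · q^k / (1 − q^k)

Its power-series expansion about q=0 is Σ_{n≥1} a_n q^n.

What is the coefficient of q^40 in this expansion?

d|40:{40,20,10,8,5,4,2,1}  Σf=40+20+10+8+5+4+2+1=90

a_40 = 90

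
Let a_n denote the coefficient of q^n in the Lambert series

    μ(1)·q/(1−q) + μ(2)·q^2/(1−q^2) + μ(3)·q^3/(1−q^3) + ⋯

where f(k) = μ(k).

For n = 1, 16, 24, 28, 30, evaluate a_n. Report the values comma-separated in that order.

[q^1] μ(1)=1 ⇒ 1
d|16:{16,8,4,2,1}  Σμ=0+0+0+(-1)+1=0
q^24  k|24↦μ(k): 24:0 12:0 8:0 6:1 4:0 3:-1 2:-1 1:1  a_24=0
d|28:{1,2,4,7,14,28}  Σμ=1+(-1)+0+(-1)+1+0=0
d|30:{1,2,3,5,6,10,15,30}  Σμ=1+(-1)+(-1)+(-1)+1+1+1+(-1)=0

1, 0, 0, 0, 0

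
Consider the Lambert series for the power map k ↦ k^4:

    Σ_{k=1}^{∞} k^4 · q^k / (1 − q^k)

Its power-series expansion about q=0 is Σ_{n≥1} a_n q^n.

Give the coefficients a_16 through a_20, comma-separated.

69905, 83522, 112931, 130322, 170898

[q^16] f(16)=65536,f(8)=4096,f(4)=256,f(2)=16,f(1)=1 ⇒ 69905
[q^17] f(1)=1,f(17)=83521 ⇒ 83522
[q^18] f(1)=1,f(2)=16,f(3)=81,f(6)=1296,f(9)=6561,f(18)=104976 ⇒ 112931
d|19:{1,19}  Σf=1+130321=130322
d|20:{20,10,5,4,2,1}  Σf=160000+10000+625+256+16+1=170898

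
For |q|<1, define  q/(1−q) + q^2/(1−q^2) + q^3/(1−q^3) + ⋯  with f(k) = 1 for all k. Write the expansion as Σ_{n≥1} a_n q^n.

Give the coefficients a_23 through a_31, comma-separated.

[q^23] f(23)=1,f(1)=1 ⇒ 2
q^24  k|24↦f(k): 24:1 12:1 8:1 6:1 4:1 3:1 2:1 1:1  a_24=8
[q^25] f(25)=1,f(5)=1,f(1)=1 ⇒ 3
d|26:{1,2,13,26}  Σf=1+1+1+1=4
q^27  k|27↦f(k): 27:1 9:1 3:1 1:1  a_27=4
[q^28] f(28)=1,f(14)=1,f(7)=1,f(4)=1,f(2)=1,f(1)=1 ⇒ 6
[q^29] f(29)=1,f(1)=1 ⇒ 2
q^30  k|30↦f(k): 30:1 15:1 10:1 6:1 5:1 3:1 2:1 1:1  a_30=8
[q^31] f(31)=1,f(1)=1 ⇒ 2

2, 8, 3, 4, 4, 6, 2, 8, 2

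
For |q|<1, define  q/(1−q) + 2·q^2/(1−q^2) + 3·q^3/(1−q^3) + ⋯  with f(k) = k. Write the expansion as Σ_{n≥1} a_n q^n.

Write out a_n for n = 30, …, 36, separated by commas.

72, 32, 63, 48, 54, 48, 91

n=30: 1·30 2·15 3·10 5·6 6·5 10·3 15·2 30·1  f→[1+2+3+5+6+10+15+30]=72
d|31:{1,31}  Σf=1+31=32
n=32: 1·32 2·16 4·8 8·4 16·2 32·1  f→[1+2+4+8+16+32]=63
d|33:{33,11,3,1}  Σf=33+11+3+1=48
n=34: 1·34 2·17 17·2 34·1  f→[1+2+17+34]=54
d|35:{35,7,5,1}  Σf=35+7+5+1=48
n=36: 36·1 18·2 12·3 9·4 6·6 4·9 3·12 2·18 1·36  f→[36+18+12+9+6+4+3+2+1]=91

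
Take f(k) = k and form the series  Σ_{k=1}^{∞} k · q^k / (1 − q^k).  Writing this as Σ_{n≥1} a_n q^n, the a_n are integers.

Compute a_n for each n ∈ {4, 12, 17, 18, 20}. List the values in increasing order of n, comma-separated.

7, 28, 18, 39, 42

[q^4] f(1)=1,f(2)=2,f(4)=4 ⇒ 7
d|12:{1,2,3,4,6,12}  Σf=1+2+3+4+6+12=28
[q^17] f(1)=1,f(17)=17 ⇒ 18
q^18  k|18↦f(k): 18:18 9:9 6:6 3:3 2:2 1:1  a_18=39
q^20  k|20↦f(k): 20:20 10:10 5:5 4:4 2:2 1:1  a_20=42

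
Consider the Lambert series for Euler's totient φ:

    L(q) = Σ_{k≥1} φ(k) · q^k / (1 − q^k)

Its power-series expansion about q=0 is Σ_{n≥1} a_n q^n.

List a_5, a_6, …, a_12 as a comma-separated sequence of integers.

n=5: 5·1 1·5  φ→[4+1]=5
d|6:{6,3,2,1}  Σφ=2+2+1+1=6
d|7:{1,7}  Σφ=1+6=7
[q^8] φ(1)=1,φ(2)=1,φ(4)=2,φ(8)=4 ⇒ 8
q^9  k|9↦φ(k): 9:6 3:2 1:1  a_9=9
d|10:{10,5,2,1}  Σφ=4+4+1+1=10
d|11:{11,1}  Σφ=10+1=11
n=12: 12·1 6·2 4·3 3·4 2·6 1·12  φ→[4+2+2+2+1+1]=12

5, 6, 7, 8, 9, 10, 11, 12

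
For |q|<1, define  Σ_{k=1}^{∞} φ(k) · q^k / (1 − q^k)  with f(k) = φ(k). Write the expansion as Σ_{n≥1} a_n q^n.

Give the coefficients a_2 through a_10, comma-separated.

[q^2] φ(2)=1,φ(1)=1 ⇒ 2
[q^3] φ(3)=2,φ(1)=1 ⇒ 3
q^4  k|4↦φ(k): 1:1 2:1 4:2  a_4=4
[q^5] φ(5)=4,φ(1)=1 ⇒ 5
q^6  k|6↦φ(k): 1:1 2:1 3:2 6:2  a_6=6
[q^7] φ(1)=1,φ(7)=6 ⇒ 7
d|8:{1,2,4,8}  Σφ=1+1+2+4=8
d|9:{9,3,1}  Σφ=6+2+1=9
n=10: 10·1 5·2 2·5 1·10  φ→[4+4+1+1]=10

2, 3, 4, 5, 6, 7, 8, 9, 10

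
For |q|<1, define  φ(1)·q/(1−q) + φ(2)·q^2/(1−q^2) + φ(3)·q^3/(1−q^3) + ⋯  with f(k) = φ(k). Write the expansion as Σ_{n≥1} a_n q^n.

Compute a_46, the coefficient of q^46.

n=46: 46·1 23·2 2·23 1·46  φ→[22+22+1+1]=46

a_46 = 46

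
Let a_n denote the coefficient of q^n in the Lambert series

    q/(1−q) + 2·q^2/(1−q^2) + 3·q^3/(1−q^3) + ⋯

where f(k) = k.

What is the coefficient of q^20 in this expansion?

[q^20] f(1)=1,f(2)=2,f(4)=4,f(5)=5,f(10)=10,f(20)=20 ⇒ 42

a_20 = 42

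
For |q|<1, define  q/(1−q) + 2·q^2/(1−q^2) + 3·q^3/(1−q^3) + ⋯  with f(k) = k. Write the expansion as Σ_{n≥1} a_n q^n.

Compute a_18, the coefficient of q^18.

a_18 = 39

[q^18] f(1)=1,f(2)=2,f(3)=3,f(6)=6,f(9)=9,f(18)=18 ⇒ 39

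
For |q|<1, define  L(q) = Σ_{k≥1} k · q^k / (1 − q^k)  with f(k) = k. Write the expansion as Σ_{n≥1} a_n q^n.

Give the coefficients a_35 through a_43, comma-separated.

48, 91, 38, 60, 56, 90, 42, 96, 44

d|35:{1,5,7,35}  Σf=1+5+7+35=48
[q^36] f(1)=1,f(2)=2,f(3)=3,f(4)=4,f(6)=6,f(9)=9,f(12)=12,f(18)=18,f(36)=36 ⇒ 91
[q^37] f(1)=1,f(37)=37 ⇒ 38
d|38:{1,2,19,38}  Σf=1+2+19+38=60
[q^39] f(1)=1,f(3)=3,f(13)=13,f(39)=39 ⇒ 56
d|40:{40,20,10,8,5,4,2,1}  Σf=40+20+10+8+5+4+2+1=90
n=41: 1·41 41·1  f→[1+41]=42
d|42:{42,21,14,7,6,3,2,1}  Σf=42+21+14+7+6+3+2+1=96
n=43: 43·1 1·43  f→[43+1]=44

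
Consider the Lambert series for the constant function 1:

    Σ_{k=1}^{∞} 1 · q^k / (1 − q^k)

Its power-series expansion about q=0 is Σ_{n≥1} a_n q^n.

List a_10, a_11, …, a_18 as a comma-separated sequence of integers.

4, 2, 6, 2, 4, 4, 5, 2, 6

q^10  k|10↦f(k): 1:1 2:1 5:1 10:1  a_10=4
d|11:{11,1}  Σf=1+1=2
n=12: 12·1 6·2 4·3 3·4 2·6 1·12  f→[1+1+1+1+1+1]=6
[q^13] f(13)=1,f(1)=1 ⇒ 2
n=14: 1·14 2·7 7·2 14·1  f→[1+1+1+1]=4
d|15:{15,5,3,1}  Σf=1+1+1+1=4
[q^16] f(1)=1,f(2)=1,f(4)=1,f(8)=1,f(16)=1 ⇒ 5
q^17  k|17↦f(k): 1:1 17:1  a_17=2
n=18: 18·1 9·2 6·3 3·6 2·9 1·18  f→[1+1+1+1+1+1]=6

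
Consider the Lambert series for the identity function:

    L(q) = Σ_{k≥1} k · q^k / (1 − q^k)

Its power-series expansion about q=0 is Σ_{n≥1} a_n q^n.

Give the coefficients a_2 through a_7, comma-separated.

3, 4, 7, 6, 12, 8

n=2: 2·1 1·2  f→[2+1]=3
[q^3] f(3)=3,f(1)=1 ⇒ 4
[q^4] f(1)=1,f(2)=2,f(4)=4 ⇒ 7
[q^5] f(1)=1,f(5)=5 ⇒ 6
[q^6] f(1)=1,f(2)=2,f(3)=3,f(6)=6 ⇒ 12
n=7: 7·1 1·7  f→[7+1]=8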